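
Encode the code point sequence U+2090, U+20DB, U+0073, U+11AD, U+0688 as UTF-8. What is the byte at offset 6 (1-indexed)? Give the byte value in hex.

0x9B

1-indexed offset 6 is 0-indexed offset 5.
U+2090 → 3-byte form E2 82 90 at offsets 0–2.
U+20DB → 3-byte form E2 83 9B at offsets 3–5.
Offset 5 falls in char 2's range; it's byte 3 of E2 83 9B = 0x9B.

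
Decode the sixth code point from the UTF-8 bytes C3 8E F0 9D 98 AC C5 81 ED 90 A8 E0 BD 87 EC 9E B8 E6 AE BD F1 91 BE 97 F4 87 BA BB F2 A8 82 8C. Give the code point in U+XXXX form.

Offset 0: leading byte 0xC3 = 11000011 → 2-byte char #1 = C3 8E.
Offset 2: leading byte 0xF0 = 11110000 → 4-byte char #2 = F0 9D 98 AC.
Offset 6: leading byte 0xC5 = 11000101 → 2-byte char #3 = C5 81.
Offset 8: leading byte 0xED = 11101101 → 3-byte char #4 = ED 90 A8.
Offset 11: leading byte 0xE0 = 11100000 → 3-byte char #5 = E0 BD 87.
Offset 14: leading byte 0xEC = 11101100 → 3-byte char #6 = EC 9E B8.
Leading byte 0xEC = 11101100 matches 1110xxxx → 3-byte sequence.
Byte 1: 0xEC = 11101100, payload 1100 (4 bits).
Byte 2: 0x9E = 10011110 (10xxxxxx ✓), payload 011110.
Byte 3: 0xB8 = 10111000 (10xxxxxx ✓), payload 111000.
Concatenate: 1100011110111000 = 0xC7B8 (16 bits → U+C7B8).

U+C7B8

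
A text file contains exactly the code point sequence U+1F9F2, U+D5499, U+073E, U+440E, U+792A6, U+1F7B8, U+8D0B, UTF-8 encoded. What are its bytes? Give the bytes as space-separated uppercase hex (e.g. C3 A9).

U+1F9F2: 4-byte form → F0 9F A7 B2.
U+D5499: 4-byte form → F3 95 92 99.
U+073E: 2-byte form → DC BE.
U+440E: 3-byte form → E4 90 8E.
U+792A6: 4-byte form → F1 B9 8A A6.
U+1F7B8: 4-byte form → F0 9F 9E B8.
U+8D0B: 3-byte form → E8 B4 8B.
Concatenated (24 bytes): F0 9F A7 B2 F3 95 92 99 DC BE E4 90 8E F1 B9 8A A6 F0 9F 9E B8 E8 B4 8B.

F0 9F A7 B2 F3 95 92 99 DC BE E4 90 8E F1 B9 8A A6 F0 9F 9E B8 E8 B4 8B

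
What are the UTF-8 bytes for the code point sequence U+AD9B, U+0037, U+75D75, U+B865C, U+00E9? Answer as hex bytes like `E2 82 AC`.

EA B6 9B 37 F1 B5 B5 B5 F2 B8 99 9C C3 A9

U+AD9B: 3-byte form → EA B6 9B.
U+0037: 1-byte form → 37.
U+75D75: 4-byte form → F1 B5 B5 B5.
U+B865C: 4-byte form → F2 B8 99 9C.
U+00E9: 2-byte form → C3 A9.
Concatenated (14 bytes): EA B6 9B 37 F1 B5 B5 B5 F2 B8 99 9C C3 A9.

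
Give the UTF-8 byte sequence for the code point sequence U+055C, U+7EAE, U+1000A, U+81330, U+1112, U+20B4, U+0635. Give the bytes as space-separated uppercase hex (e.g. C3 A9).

D5 9C E7 BA AE F0 90 80 8A F2 81 8C B0 E1 84 92 E2 82 B4 D8 B5

U+055C: 2-byte form → D5 9C.
U+7EAE: 3-byte form → E7 BA AE.
U+1000A: 4-byte form → F0 90 80 8A.
U+81330: 4-byte form → F2 81 8C B0.
U+1112: 3-byte form → E1 84 92.
U+20B4: 3-byte form → E2 82 B4.
U+0635: 2-byte form → D8 B5.
Concatenated (21 bytes): D5 9C E7 BA AE F0 90 80 8A F2 81 8C B0 E1 84 92 E2 82 B4 D8 B5.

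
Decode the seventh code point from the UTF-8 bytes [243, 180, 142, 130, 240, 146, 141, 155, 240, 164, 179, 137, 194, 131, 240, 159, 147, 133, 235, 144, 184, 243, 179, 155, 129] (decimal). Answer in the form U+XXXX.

U+F36C1

Offset 0: leading byte 0xF3 = 11110011 → 4-byte char #1 = F3 B4 8E 82.
Offset 4: leading byte 0xF0 = 11110000 → 4-byte char #2 = F0 92 8D 9B.
Offset 8: leading byte 0xF0 = 11110000 → 4-byte char #3 = F0 A4 B3 89.
Offset 12: leading byte 0xC2 = 11000010 → 2-byte char #4 = C2 83.
Offset 14: leading byte 0xF0 = 11110000 → 4-byte char #5 = F0 9F 93 85.
Offset 18: leading byte 0xEB = 11101011 → 3-byte char #6 = EB 90 B8.
Offset 21: leading byte 0xF3 = 11110011 → 4-byte char #7 = F3 B3 9B 81.
Leading byte 0xF3 = 11110011 matches 11110xxx → 4-byte sequence.
Byte 1: 0xF3 = 11110011, payload 011 (3 bits).
Byte 2: 0xB3 = 10110011 (10xxxxxx ✓), payload 110011.
Byte 3: 0x9B = 10011011 (10xxxxxx ✓), payload 011011.
Byte 4: 0x81 = 10000001 (10xxxxxx ✓), payload 000001.
Concatenate: 011110011011011000001 = 0xF36C1 (21 bits → U+F36C1).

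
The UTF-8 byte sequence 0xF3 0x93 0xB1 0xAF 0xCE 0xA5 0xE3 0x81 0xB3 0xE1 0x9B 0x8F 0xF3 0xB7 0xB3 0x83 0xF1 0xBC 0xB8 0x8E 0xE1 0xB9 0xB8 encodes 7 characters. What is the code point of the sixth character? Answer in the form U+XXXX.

U+7CE0E

Offset 0: leading byte 0xF3 = 11110011 → 4-byte char #1 = F3 93 B1 AF.
Offset 4: leading byte 0xCE = 11001110 → 2-byte char #2 = CE A5.
Offset 6: leading byte 0xE3 = 11100011 → 3-byte char #3 = E3 81 B3.
Offset 9: leading byte 0xE1 = 11100001 → 3-byte char #4 = E1 9B 8F.
Offset 12: leading byte 0xF3 = 11110011 → 4-byte char #5 = F3 B7 B3 83.
Offset 16: leading byte 0xF1 = 11110001 → 4-byte char #6 = F1 BC B8 8E.
Leading byte 0xF1 = 11110001 matches 11110xxx → 4-byte sequence.
Byte 1: 0xF1 = 11110001, payload 001 (3 bits).
Byte 2: 0xBC = 10111100 (10xxxxxx ✓), payload 111100.
Byte 3: 0xB8 = 10111000 (10xxxxxx ✓), payload 111000.
Byte 4: 0x8E = 10001110 (10xxxxxx ✓), payload 001110.
Concatenate: 001111100111000001110 = 0x7CE0E (21 bits → U+7CE0E).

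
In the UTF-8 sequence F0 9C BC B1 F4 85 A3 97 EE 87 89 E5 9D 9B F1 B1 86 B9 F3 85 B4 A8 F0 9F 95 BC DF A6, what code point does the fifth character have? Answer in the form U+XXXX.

U+711B9

Offset 0: leading byte 0xF0 = 11110000 → 4-byte char #1 = F0 9C BC B1.
Offset 4: leading byte 0xF4 = 11110100 → 4-byte char #2 = F4 85 A3 97.
Offset 8: leading byte 0xEE = 11101110 → 3-byte char #3 = EE 87 89.
Offset 11: leading byte 0xE5 = 11100101 → 3-byte char #4 = E5 9D 9B.
Offset 14: leading byte 0xF1 = 11110001 → 4-byte char #5 = F1 B1 86 B9.
Leading byte 0xF1 = 11110001 matches 11110xxx → 4-byte sequence.
Byte 1: 0xF1 = 11110001, payload 001 (3 bits).
Byte 2: 0xB1 = 10110001 (10xxxxxx ✓), payload 110001.
Byte 3: 0x86 = 10000110 (10xxxxxx ✓), payload 000110.
Byte 4: 0xB9 = 10111001 (10xxxxxx ✓), payload 111001.
Concatenate: 001110001000110111001 = 0x711B9 (21 bits → U+711B9).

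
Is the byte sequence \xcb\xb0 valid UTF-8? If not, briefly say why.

valid

Leading byte 0xCB = 11001011 → 2-byte form.
Continuation bytes 0xB0=10110000 all match 10xxxxxx.
Decoded value 0x2F0 is ≥ 0x80 (shortest form) and not a surrogate.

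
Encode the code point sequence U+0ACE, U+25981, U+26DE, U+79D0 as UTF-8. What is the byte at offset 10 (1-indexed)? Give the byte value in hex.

1-indexed offset 10 is 0-indexed offset 9.
U+0ACE → 3-byte form E0 AB 8E at offsets 0–2.
U+25981 → 4-byte form F0 A5 A6 81 at offsets 3–6.
U+26DE → 3-byte form E2 9B 9E at offsets 7–9.
Offset 9 falls in char 3's range; it's byte 3 of E2 9B 9E = 0x9E.

0x9E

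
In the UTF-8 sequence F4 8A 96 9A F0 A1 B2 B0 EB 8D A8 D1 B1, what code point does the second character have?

U+21CB0

Offset 0: leading byte 0xF4 = 11110100 → 4-byte char #1 = F4 8A 96 9A.
Offset 4: leading byte 0xF0 = 11110000 → 4-byte char #2 = F0 A1 B2 B0.
Leading byte 0xF0 = 11110000 matches 11110xxx → 4-byte sequence.
Byte 1: 0xF0 = 11110000, payload 000 (3 bits).
Byte 2: 0xA1 = 10100001 (10xxxxxx ✓), payload 100001.
Byte 3: 0xB2 = 10110010 (10xxxxxx ✓), payload 110010.
Byte 4: 0xB0 = 10110000 (10xxxxxx ✓), payload 110000.
Concatenate: 000100001110010110000 = 0x21CB0 (21 bits → U+21CB0).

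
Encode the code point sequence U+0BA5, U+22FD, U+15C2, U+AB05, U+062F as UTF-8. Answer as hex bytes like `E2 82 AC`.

U+0BA5: 3-byte form → E0 AE A5.
U+22FD: 3-byte form → E2 8B BD.
U+15C2: 3-byte form → E1 97 82.
U+AB05: 3-byte form → EA AC 85.
U+062F: 2-byte form → D8 AF.
Concatenated (14 bytes): E0 AE A5 E2 8B BD E1 97 82 EA AC 85 D8 AF.

E0 AE A5 E2 8B BD E1 97 82 EA AC 85 D8 AF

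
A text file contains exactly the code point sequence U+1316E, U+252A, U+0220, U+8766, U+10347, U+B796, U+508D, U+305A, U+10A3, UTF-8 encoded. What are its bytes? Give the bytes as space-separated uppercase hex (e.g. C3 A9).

U+1316E: 4-byte form → F0 93 85 AE.
U+252A: 3-byte form → E2 94 AA.
U+0220: 2-byte form → C8 A0.
U+8766: 3-byte form → E8 9D A6.
U+10347: 4-byte form → F0 90 8D 87.
U+B796: 3-byte form → EB 9E 96.
U+508D: 3-byte form → E5 82 8D.
U+305A: 3-byte form → E3 81 9A.
U+10A3: 3-byte form → E1 82 A3.
Concatenated (28 bytes): F0 93 85 AE E2 94 AA C8 A0 E8 9D A6 F0 90 8D 87 EB 9E 96 E5 82 8D E3 81 9A E1 82 A3.

F0 93 85 AE E2 94 AA C8 A0 E8 9D A6 F0 90 8D 87 EB 9E 96 E5 82 8D E3 81 9A E1 82 A3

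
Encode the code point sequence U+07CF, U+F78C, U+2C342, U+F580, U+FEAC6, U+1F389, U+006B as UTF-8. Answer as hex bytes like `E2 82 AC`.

U+07CF: 2-byte form → DF 8F.
U+F78C: 3-byte form → EF 9E 8C.
U+2C342: 4-byte form → F0 AC 8D 82.
U+F580: 3-byte form → EF 96 80.
U+FEAC6: 4-byte form → F3 BE AB 86.
U+1F389: 4-byte form → F0 9F 8E 89.
U+006B: 1-byte form → 6B.
Concatenated (21 bytes): DF 8F EF 9E 8C F0 AC 8D 82 EF 96 80 F3 BE AB 86 F0 9F 8E 89 6B.

DF 8F EF 9E 8C F0 AC 8D 82 EF 96 80 F3 BE AB 86 F0 9F 8E 89 6B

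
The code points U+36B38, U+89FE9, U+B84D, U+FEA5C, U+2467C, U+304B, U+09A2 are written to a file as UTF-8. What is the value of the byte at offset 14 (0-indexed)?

U+36B38 → 4-byte form F0 B6 AC B8 at offsets 0–3.
U+89FE9 → 4-byte form F2 89 BF A9 at offsets 4–7.
U+B84D → 3-byte form EB A1 8D at offsets 8–10.
U+FEA5C → 4-byte form F3 BE A9 9C at offsets 11–14.
Offset 14 falls in char 4's range; it's byte 4 of F3 BE A9 9C = 0x9C.

0x9C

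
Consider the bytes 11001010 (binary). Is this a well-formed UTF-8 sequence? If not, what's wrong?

Leading byte 0xCA = 11001010 → 2-byte form, but only 1 byte is present.

invalid (sequence truncated)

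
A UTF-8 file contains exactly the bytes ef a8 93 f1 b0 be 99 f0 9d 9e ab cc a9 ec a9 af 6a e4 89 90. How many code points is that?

Byte at offset 0: 0xEF = 11101111 → 3-byte char (#1). Advance 3.
Byte at offset 3: 0xF1 = 11110001 → 4-byte char (#2). Advance 4.
Byte at offset 7: 0xF0 = 11110000 → 4-byte char (#3). Advance 4.
Byte at offset 11: 0xCC = 11001100 → 2-byte char (#4). Advance 2.
Byte at offset 13: 0xEC = 11101100 → 3-byte char (#5). Advance 3.
Byte at offset 16: 0x6A = 01101010 → 1-byte char (#6). Advance 1.
Byte at offset 17: 0xE4 = 11100100 → 3-byte char (#7). Advance 3.
Reached end at offset 20 after 7 code points.

7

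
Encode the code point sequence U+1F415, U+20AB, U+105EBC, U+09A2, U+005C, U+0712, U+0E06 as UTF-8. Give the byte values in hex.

F0 9F 90 95 E2 82 AB F4 85 BA BC E0 A6 A2 5C DC 92 E0 B8 86

U+1F415: 4-byte form → F0 9F 90 95.
U+20AB: 3-byte form → E2 82 AB.
U+105EBC: 4-byte form → F4 85 BA BC.
U+09A2: 3-byte form → E0 A6 A2.
U+005C: 1-byte form → 5C.
U+0712: 2-byte form → DC 92.
U+0E06: 3-byte form → E0 B8 86.
Concatenated (20 bytes): F0 9F 90 95 E2 82 AB F4 85 BA BC E0 A6 A2 5C DC 92 E0 B8 86.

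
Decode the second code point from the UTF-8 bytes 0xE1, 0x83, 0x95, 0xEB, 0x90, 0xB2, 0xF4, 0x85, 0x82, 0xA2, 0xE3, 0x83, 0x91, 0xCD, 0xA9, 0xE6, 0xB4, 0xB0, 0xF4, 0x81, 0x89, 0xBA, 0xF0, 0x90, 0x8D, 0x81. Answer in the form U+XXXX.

Offset 0: leading byte 0xE1 = 11100001 → 3-byte char #1 = E1 83 95.
Offset 3: leading byte 0xEB = 11101011 → 3-byte char #2 = EB 90 B2.
Leading byte 0xEB = 11101011 matches 1110xxxx → 3-byte sequence.
Byte 1: 0xEB = 11101011, payload 1011 (4 bits).
Byte 2: 0x90 = 10010000 (10xxxxxx ✓), payload 010000.
Byte 3: 0xB2 = 10110010 (10xxxxxx ✓), payload 110010.
Concatenate: 1011010000110010 = 0xB432 (16 bits → U+B432).

U+B432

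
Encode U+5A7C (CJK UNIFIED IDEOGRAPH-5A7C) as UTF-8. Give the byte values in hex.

E5 A9 BC

U+5A7C = 0x5A7C = 23164 decimal. In range U+0800–U+FFFF → 3-byte form: 1110xxxx 10xxxxxx 10xxxxxx.
Binary (16 bits): 0101101001111100.
Split 4+6+6: 0101 | 101001 | 111100.
Byte 1: 11100101 = 0xE5.
Byte 2: 10101001 = 0xA9.
Byte 3: 10111100 = 0xBC.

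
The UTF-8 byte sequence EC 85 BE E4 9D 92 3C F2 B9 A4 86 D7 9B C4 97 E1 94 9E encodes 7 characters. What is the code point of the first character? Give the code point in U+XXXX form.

U+C17E

Offset 0: leading byte 0xEC = 11101100 → 3-byte char #1 = EC 85 BE.
Leading byte 0xEC = 11101100 matches 1110xxxx → 3-byte sequence.
Byte 1: 0xEC = 11101100, payload 1100 (4 bits).
Byte 2: 0x85 = 10000101 (10xxxxxx ✓), payload 000101.
Byte 3: 0xBE = 10111110 (10xxxxxx ✓), payload 111110.
Concatenate: 1100000101111110 = 0xC17E (16 bits → U+C17E).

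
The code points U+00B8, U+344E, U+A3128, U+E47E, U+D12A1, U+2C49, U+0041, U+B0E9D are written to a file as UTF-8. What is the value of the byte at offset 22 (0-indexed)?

0xBA

U+00B8 → 2-byte form C2 B8 at offsets 0–1.
U+344E → 3-byte form E3 91 8E at offsets 2–4.
U+A3128 → 4-byte form F2 A3 84 A8 at offsets 5–8.
U+E47E → 3-byte form EE 91 BE at offsets 9–11.
U+D12A1 → 4-byte form F3 91 8A A1 at offsets 12–15.
U+2C49 → 3-byte form E2 B1 89 at offsets 16–18.
U+0041 → 1-byte form 41 at offsets 19–19.
U+B0E9D → 4-byte form F2 B0 BA 9D at offsets 20–23.
Offset 22 falls in char 8's range; it's byte 3 of F2 B0 BA 9D = 0xBA.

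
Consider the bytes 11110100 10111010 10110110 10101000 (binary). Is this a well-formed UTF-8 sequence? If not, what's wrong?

Leading byte 0xF4 = 11110100 → 4-byte form.
Payload = 0x13ADA8, which exceeds U+10FFFF, the maximum Unicode code point. (Leading bytes F5–FF, or F4 followed by ≥ 0x90, are invalid.)

invalid (encodes a value above U+10FFFF)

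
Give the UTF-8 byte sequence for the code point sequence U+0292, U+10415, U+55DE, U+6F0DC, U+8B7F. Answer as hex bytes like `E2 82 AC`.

U+0292: 2-byte form → CA 92.
U+10415: 4-byte form → F0 90 90 95.
U+55DE: 3-byte form → E5 97 9E.
U+6F0DC: 4-byte form → F1 AF 83 9C.
U+8B7F: 3-byte form → E8 AD BF.
Concatenated (16 bytes): CA 92 F0 90 90 95 E5 97 9E F1 AF 83 9C E8 AD BF.

CA 92 F0 90 90 95 E5 97 9E F1 AF 83 9C E8 AD BF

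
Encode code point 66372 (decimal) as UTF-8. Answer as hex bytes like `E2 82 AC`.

F0 90 8D 84

U+10344 = 0x10344 = 66372 decimal. In range U+10000–U+10FFFF → 4-byte form: 11110xxx 10xxxxxx 10xxxxxx 10xxxxxx.
Binary (21 bits): 000010000001101000100.
Split 3+6+6+6: 000 | 010000 | 001101 | 000100.
Byte 1: 11110000 = 0xF0.
Byte 2: 10010000 = 0x90.
Byte 3: 10001101 = 0x8D.
Byte 4: 10000100 = 0x84.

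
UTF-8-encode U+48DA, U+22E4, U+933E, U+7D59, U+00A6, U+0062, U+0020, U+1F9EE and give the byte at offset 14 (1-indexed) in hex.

1-indexed offset 14 is 0-indexed offset 13.
U+48DA → 3-byte form E4 A3 9A at offsets 0–2.
U+22E4 → 3-byte form E2 8B A4 at offsets 3–5.
U+933E → 3-byte form E9 8C BE at offsets 6–8.
U+7D59 → 3-byte form E7 B5 99 at offsets 9–11.
U+00A6 → 2-byte form C2 A6 at offsets 12–13.
Offset 13 falls in char 5's range; it's byte 2 of C2 A6 = 0xA6.

0xA6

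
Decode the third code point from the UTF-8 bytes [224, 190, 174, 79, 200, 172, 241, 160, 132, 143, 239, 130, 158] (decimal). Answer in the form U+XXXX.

Offset 0: leading byte 0xE0 = 11100000 → 3-byte char #1 = E0 BE AE.
Offset 3: leading byte 0x4F = 01001111 → 1-byte char #2 = 4F.
Offset 4: leading byte 0xC8 = 11001000 → 2-byte char #3 = C8 AC.
Leading byte 0xC8 = 11001000 matches 110xxxxx → 2-byte sequence.
Byte 1: 0xC8 = 11001000, payload 01000 (5 bits).
Byte 2: 0xAC = 10101100 (10xxxxxx ✓), payload 101100.
Concatenate: 01000101100 = 0x22C (11 bits → U+022C).

U+022C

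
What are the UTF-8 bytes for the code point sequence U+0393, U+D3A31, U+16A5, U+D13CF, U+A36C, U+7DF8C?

U+0393: 2-byte form → CE 93.
U+D3A31: 4-byte form → F3 93 A8 B1.
U+16A5: 3-byte form → E1 9A A5.
U+D13CF: 4-byte form → F3 91 8F 8F.
U+A36C: 3-byte form → EA 8D AC.
U+7DF8C: 4-byte form → F1 BD BE 8C.
Concatenated (20 bytes): CE 93 F3 93 A8 B1 E1 9A A5 F3 91 8F 8F EA 8D AC F1 BD BE 8C.

CE 93 F3 93 A8 B1 E1 9A A5 F3 91 8F 8F EA 8D AC F1 BD BE 8C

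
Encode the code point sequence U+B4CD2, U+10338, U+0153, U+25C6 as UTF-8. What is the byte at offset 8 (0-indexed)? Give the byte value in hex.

U+B4CD2 → 4-byte form F2 B4 B3 92 at offsets 0–3.
U+10338 → 4-byte form F0 90 8C B8 at offsets 4–7.
U+0153 → 2-byte form C5 93 at offsets 8–9.
Offset 8 falls in char 3's range; it's byte 1 of C5 93 = 0xC5.

0xC5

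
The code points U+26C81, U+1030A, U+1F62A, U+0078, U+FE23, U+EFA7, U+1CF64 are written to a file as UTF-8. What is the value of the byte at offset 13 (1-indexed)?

1-indexed offset 13 is 0-indexed offset 12.
U+26C81 → 4-byte form F0 A6 B2 81 at offsets 0–3.
U+1030A → 4-byte form F0 90 8C 8A at offsets 4–7.
U+1F62A → 4-byte form F0 9F 98 AA at offsets 8–11.
U+0078 → 1-byte form 78 at offsets 12–12.
Offset 12 falls in char 4's range; it's byte 1 of 78 = 0x78.

0x78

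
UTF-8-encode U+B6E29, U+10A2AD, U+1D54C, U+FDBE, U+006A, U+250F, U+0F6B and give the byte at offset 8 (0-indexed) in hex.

U+B6E29 → 4-byte form F2 B6 B8 A9 at offsets 0–3.
U+10A2AD → 4-byte form F4 8A 8A AD at offsets 4–7.
U+1D54C → 4-byte form F0 9D 95 8C at offsets 8–11.
Offset 8 falls in char 3's range; it's byte 1 of F0 9D 95 8C = 0xF0.

0xF0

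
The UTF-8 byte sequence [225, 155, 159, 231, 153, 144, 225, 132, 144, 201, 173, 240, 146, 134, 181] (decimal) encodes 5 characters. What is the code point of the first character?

U+16DF

Offset 0: leading byte 0xE1 = 11100001 → 3-byte char #1 = E1 9B 9F.
Leading byte 0xE1 = 11100001 matches 1110xxxx → 3-byte sequence.
Byte 1: 0xE1 = 11100001, payload 0001 (4 bits).
Byte 2: 0x9B = 10011011 (10xxxxxx ✓), payload 011011.
Byte 3: 0x9F = 10011111 (10xxxxxx ✓), payload 011111.
Concatenate: 0001011011011111 = 0x16DF (16 bits → U+16DF).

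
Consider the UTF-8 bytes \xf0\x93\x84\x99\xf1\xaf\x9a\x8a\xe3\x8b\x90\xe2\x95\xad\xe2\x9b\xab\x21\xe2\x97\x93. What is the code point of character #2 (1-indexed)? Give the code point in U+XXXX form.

U+6F68A

Offset 0: leading byte 0xF0 = 11110000 → 4-byte char #1 = F0 93 84 99.
Offset 4: leading byte 0xF1 = 11110001 → 4-byte char #2 = F1 AF 9A 8A.
Leading byte 0xF1 = 11110001 matches 11110xxx → 4-byte sequence.
Byte 1: 0xF1 = 11110001, payload 001 (3 bits).
Byte 2: 0xAF = 10101111 (10xxxxxx ✓), payload 101111.
Byte 3: 0x9A = 10011010 (10xxxxxx ✓), payload 011010.
Byte 4: 0x8A = 10001010 (10xxxxxx ✓), payload 001010.
Concatenate: 001101111011010001010 = 0x6F68A (21 bits → U+6F68A).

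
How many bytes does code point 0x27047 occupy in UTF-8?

4

U+27047 = 0x27047. UTF-8 uses 1 byte below 0x80, 2 below 0x800, 3 below 0x10000, 4 up to 0x10FFFF. 0x27047 is in U+10000–U+10FFFF → 4 bytes.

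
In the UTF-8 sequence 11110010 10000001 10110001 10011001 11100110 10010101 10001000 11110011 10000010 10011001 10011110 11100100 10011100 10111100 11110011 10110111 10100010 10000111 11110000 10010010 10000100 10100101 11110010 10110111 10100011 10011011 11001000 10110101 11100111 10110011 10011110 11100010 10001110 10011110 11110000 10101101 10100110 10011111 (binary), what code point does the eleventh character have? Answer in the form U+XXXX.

U+2D99F

Offset 0: leading byte 0xF2 = 11110010 → 4-byte char #1 = F2 81 B1 99.
Offset 4: leading byte 0xE6 = 11100110 → 3-byte char #2 = E6 95 88.
Offset 7: leading byte 0xF3 = 11110011 → 4-byte char #3 = F3 82 99 9E.
Offset 11: leading byte 0xE4 = 11100100 → 3-byte char #4 = E4 9C BC.
Offset 14: leading byte 0xF3 = 11110011 → 4-byte char #5 = F3 B7 A2 87.
Offset 18: leading byte 0xF0 = 11110000 → 4-byte char #6 = F0 92 84 A5.
Offset 22: leading byte 0xF2 = 11110010 → 4-byte char #7 = F2 B7 A3 9B.
Offset 26: leading byte 0xC8 = 11001000 → 2-byte char #8 = C8 B5.
Offset 28: leading byte 0xE7 = 11100111 → 3-byte char #9 = E7 B3 9E.
Offset 31: leading byte 0xE2 = 11100010 → 3-byte char #10 = E2 8E 9E.
Offset 34: leading byte 0xF0 = 11110000 → 4-byte char #11 = F0 AD A6 9F.
Leading byte 0xF0 = 11110000 matches 11110xxx → 4-byte sequence.
Byte 1: 0xF0 = 11110000, payload 000 (3 bits).
Byte 2: 0xAD = 10101101 (10xxxxxx ✓), payload 101101.
Byte 3: 0xA6 = 10100110 (10xxxxxx ✓), payload 100110.
Byte 4: 0x9F = 10011111 (10xxxxxx ✓), payload 011111.
Concatenate: 000101101100110011111 = 0x2D99F (21 bits → U+2D99F).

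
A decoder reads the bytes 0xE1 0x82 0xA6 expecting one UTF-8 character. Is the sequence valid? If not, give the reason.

Leading byte 0xE1 = 11100001 → 3-byte form.
Continuation bytes 0x82=10000010, 0xA6=10100110 all match 10xxxxxx.
Decoded value 0x10A6 is ≥ 0x800 (shortest form) and not a surrogate.

valid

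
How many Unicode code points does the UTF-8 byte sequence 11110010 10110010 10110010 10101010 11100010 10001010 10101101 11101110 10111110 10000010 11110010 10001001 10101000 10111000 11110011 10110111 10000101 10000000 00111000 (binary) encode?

6

Byte at offset 0: 0xF2 = 11110010 → 4-byte char (#1). Advance 4.
Byte at offset 4: 0xE2 = 11100010 → 3-byte char (#2). Advance 3.
Byte at offset 7: 0xEE = 11101110 → 3-byte char (#3). Advance 3.
Byte at offset 10: 0xF2 = 11110010 → 4-byte char (#4). Advance 4.
Byte at offset 14: 0xF3 = 11110011 → 4-byte char (#5). Advance 4.
Byte at offset 18: 0x38 = 00111000 → 1-byte char (#6). Advance 1.
Reached end at offset 19 after 6 code points.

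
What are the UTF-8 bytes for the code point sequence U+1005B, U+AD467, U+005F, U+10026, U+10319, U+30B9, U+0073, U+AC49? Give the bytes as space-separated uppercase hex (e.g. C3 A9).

U+1005B: 4-byte form → F0 90 81 9B.
U+AD467: 4-byte form → F2 AD 91 A7.
U+005F: 1-byte form → 5F.
U+10026: 4-byte form → F0 90 80 A6.
U+10319: 4-byte form → F0 90 8C 99.
U+30B9: 3-byte form → E3 82 B9.
U+0073: 1-byte form → 73.
U+AC49: 3-byte form → EA B1 89.
Concatenated (24 bytes): F0 90 81 9B F2 AD 91 A7 5F F0 90 80 A6 F0 90 8C 99 E3 82 B9 73 EA B1 89.

F0 90 81 9B F2 AD 91 A7 5F F0 90 80 A6 F0 90 8C 99 E3 82 B9 73 EA B1 89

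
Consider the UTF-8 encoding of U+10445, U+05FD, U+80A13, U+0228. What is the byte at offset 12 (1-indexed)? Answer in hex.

0xA8

1-indexed offset 12 is 0-indexed offset 11.
U+10445 → 4-byte form F0 90 91 85 at offsets 0–3.
U+05FD → 2-byte form D7 BD at offsets 4–5.
U+80A13 → 4-byte form F2 80 A8 93 at offsets 6–9.
U+0228 → 2-byte form C8 A8 at offsets 10–11.
Offset 11 falls in char 4's range; it's byte 2 of C8 A8 = 0xA8.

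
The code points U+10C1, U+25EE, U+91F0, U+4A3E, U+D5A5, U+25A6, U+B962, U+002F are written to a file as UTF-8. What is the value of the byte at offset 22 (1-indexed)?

0x2F

1-indexed offset 22 is 0-indexed offset 21.
U+10C1 → 3-byte form E1 83 81 at offsets 0–2.
U+25EE → 3-byte form E2 97 AE at offsets 3–5.
U+91F0 → 3-byte form E9 87 B0 at offsets 6–8.
U+4A3E → 3-byte form E4 A8 BE at offsets 9–11.
U+D5A5 → 3-byte form ED 96 A5 at offsets 12–14.
U+25A6 → 3-byte form E2 96 A6 at offsets 15–17.
U+B962 → 3-byte form EB A5 A2 at offsets 18–20.
U+002F → 1-byte form 2F at offsets 21–21.
Offset 21 falls in char 8's range; it's byte 1 of 2F = 0x2F.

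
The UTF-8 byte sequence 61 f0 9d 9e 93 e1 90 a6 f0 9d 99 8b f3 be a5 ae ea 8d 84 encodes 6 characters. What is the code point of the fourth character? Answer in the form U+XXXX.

Offset 0: leading byte 0x61 = 01100001 → 1-byte char #1 = 61.
Offset 1: leading byte 0xF0 = 11110000 → 4-byte char #2 = F0 9D 9E 93.
Offset 5: leading byte 0xE1 = 11100001 → 3-byte char #3 = E1 90 A6.
Offset 8: leading byte 0xF0 = 11110000 → 4-byte char #4 = F0 9D 99 8B.
Leading byte 0xF0 = 11110000 matches 11110xxx → 4-byte sequence.
Byte 1: 0xF0 = 11110000, payload 000 (3 bits).
Byte 2: 0x9D = 10011101 (10xxxxxx ✓), payload 011101.
Byte 3: 0x99 = 10011001 (10xxxxxx ✓), payload 011001.
Byte 4: 0x8B = 10001011 (10xxxxxx ✓), payload 001011.
Concatenate: 000011101011001001011 = 0x1D64B (21 bits → U+1D64B).

U+1D64B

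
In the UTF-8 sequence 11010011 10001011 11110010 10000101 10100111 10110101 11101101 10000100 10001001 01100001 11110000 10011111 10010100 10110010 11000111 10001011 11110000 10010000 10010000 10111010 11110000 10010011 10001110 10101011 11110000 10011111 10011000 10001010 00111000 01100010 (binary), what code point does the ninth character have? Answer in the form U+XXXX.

Offset 0: leading byte 0xD3 = 11010011 → 2-byte char #1 = D3 8B.
Offset 2: leading byte 0xF2 = 11110010 → 4-byte char #2 = F2 85 A7 B5.
Offset 6: leading byte 0xED = 11101101 → 3-byte char #3 = ED 84 89.
Offset 9: leading byte 0x61 = 01100001 → 1-byte char #4 = 61.
Offset 10: leading byte 0xF0 = 11110000 → 4-byte char #5 = F0 9F 94 B2.
Offset 14: leading byte 0xC7 = 11000111 → 2-byte char #6 = C7 8B.
Offset 16: leading byte 0xF0 = 11110000 → 4-byte char #7 = F0 90 90 BA.
Offset 20: leading byte 0xF0 = 11110000 → 4-byte char #8 = F0 93 8E AB.
Offset 24: leading byte 0xF0 = 11110000 → 4-byte char #9 = F0 9F 98 8A.
Leading byte 0xF0 = 11110000 matches 11110xxx → 4-byte sequence.
Byte 1: 0xF0 = 11110000, payload 000 (3 bits).
Byte 2: 0x9F = 10011111 (10xxxxxx ✓), payload 011111.
Byte 3: 0x98 = 10011000 (10xxxxxx ✓), payload 011000.
Byte 4: 0x8A = 10001010 (10xxxxxx ✓), payload 001010.
Concatenate: 000011111011000001010 = 0x1F60A (21 bits → U+1F60A).

U+1F60A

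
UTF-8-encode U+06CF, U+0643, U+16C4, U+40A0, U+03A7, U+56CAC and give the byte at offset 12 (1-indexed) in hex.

1-indexed offset 12 is 0-indexed offset 11.
U+06CF → 2-byte form DB 8F at offsets 0–1.
U+0643 → 2-byte form D9 83 at offsets 2–3.
U+16C4 → 3-byte form E1 9B 84 at offsets 4–6.
U+40A0 → 3-byte form E4 82 A0 at offsets 7–9.
U+03A7 → 2-byte form CE A7 at offsets 10–11.
Offset 11 falls in char 5's range; it's byte 2 of CE A7 = 0xA7.

0xA7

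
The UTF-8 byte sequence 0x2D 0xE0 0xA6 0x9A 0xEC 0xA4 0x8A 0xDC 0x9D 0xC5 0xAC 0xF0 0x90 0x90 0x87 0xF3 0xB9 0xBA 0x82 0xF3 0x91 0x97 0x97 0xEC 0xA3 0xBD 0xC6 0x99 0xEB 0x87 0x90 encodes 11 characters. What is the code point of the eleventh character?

Offset 0: leading byte 0x2D = 00101101 → 1-byte char #1 = 2D.
Offset 1: leading byte 0xE0 = 11100000 → 3-byte char #2 = E0 A6 9A.
Offset 4: leading byte 0xEC = 11101100 → 3-byte char #3 = EC A4 8A.
Offset 7: leading byte 0xDC = 11011100 → 2-byte char #4 = DC 9D.
Offset 9: leading byte 0xC5 = 11000101 → 2-byte char #5 = C5 AC.
Offset 11: leading byte 0xF0 = 11110000 → 4-byte char #6 = F0 90 90 87.
Offset 15: leading byte 0xF3 = 11110011 → 4-byte char #7 = F3 B9 BA 82.
Offset 19: leading byte 0xF3 = 11110011 → 4-byte char #8 = F3 91 97 97.
Offset 23: leading byte 0xEC = 11101100 → 3-byte char #9 = EC A3 BD.
Offset 26: leading byte 0xC6 = 11000110 → 2-byte char #10 = C6 99.
Offset 28: leading byte 0xEB = 11101011 → 3-byte char #11 = EB 87 90.
Leading byte 0xEB = 11101011 matches 1110xxxx → 3-byte sequence.
Byte 1: 0xEB = 11101011, payload 1011 (4 bits).
Byte 2: 0x87 = 10000111 (10xxxxxx ✓), payload 000111.
Byte 3: 0x90 = 10010000 (10xxxxxx ✓), payload 010000.
Concatenate: 1011000111010000 = 0xB1D0 (16 bits → U+B1D0).

U+B1D0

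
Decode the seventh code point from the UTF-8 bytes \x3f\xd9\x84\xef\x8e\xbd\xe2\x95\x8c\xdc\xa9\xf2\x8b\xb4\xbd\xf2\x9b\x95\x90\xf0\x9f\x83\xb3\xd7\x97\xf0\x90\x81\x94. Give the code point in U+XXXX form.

Offset 0: leading byte 0x3F = 00111111 → 1-byte char #1 = 3F.
Offset 1: leading byte 0xD9 = 11011001 → 2-byte char #2 = D9 84.
Offset 3: leading byte 0xEF = 11101111 → 3-byte char #3 = EF 8E BD.
Offset 6: leading byte 0xE2 = 11100010 → 3-byte char #4 = E2 95 8C.
Offset 9: leading byte 0xDC = 11011100 → 2-byte char #5 = DC A9.
Offset 11: leading byte 0xF2 = 11110010 → 4-byte char #6 = F2 8B B4 BD.
Offset 15: leading byte 0xF2 = 11110010 → 4-byte char #7 = F2 9B 95 90.
Leading byte 0xF2 = 11110010 matches 11110xxx → 4-byte sequence.
Byte 1: 0xF2 = 11110010, payload 010 (3 bits).
Byte 2: 0x9B = 10011011 (10xxxxxx ✓), payload 011011.
Byte 3: 0x95 = 10010101 (10xxxxxx ✓), payload 010101.
Byte 4: 0x90 = 10010000 (10xxxxxx ✓), payload 010000.
Concatenate: 010011011010101010000 = 0x9B550 (21 bits → U+9B550).

U+9B550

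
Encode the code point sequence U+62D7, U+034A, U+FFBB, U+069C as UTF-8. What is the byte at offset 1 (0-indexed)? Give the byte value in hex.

U+62D7 → 3-byte form E6 8B 97 at offsets 0–2.
Offset 1 falls in char 1's range; it's byte 2 of E6 8B 97 = 0x8B.

0x8B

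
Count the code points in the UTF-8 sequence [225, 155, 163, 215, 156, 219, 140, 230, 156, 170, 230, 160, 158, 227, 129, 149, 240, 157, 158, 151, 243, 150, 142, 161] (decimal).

8

Byte at offset 0: 0xE1 = 11100001 → 3-byte char (#1). Advance 3.
Byte at offset 3: 0xD7 = 11010111 → 2-byte char (#2). Advance 2.
Byte at offset 5: 0xDB = 11011011 → 2-byte char (#3). Advance 2.
Byte at offset 7: 0xE6 = 11100110 → 3-byte char (#4). Advance 3.
Byte at offset 10: 0xE6 = 11100110 → 3-byte char (#5). Advance 3.
Byte at offset 13: 0xE3 = 11100011 → 3-byte char (#6). Advance 3.
Byte at offset 16: 0xF0 = 11110000 → 4-byte char (#7). Advance 4.
Byte at offset 20: 0xF3 = 11110011 → 4-byte char (#8). Advance 4.
Reached end at offset 24 after 8 code points.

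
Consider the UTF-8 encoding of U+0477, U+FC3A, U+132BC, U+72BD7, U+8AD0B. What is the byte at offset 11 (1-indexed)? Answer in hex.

0xB2

1-indexed offset 11 is 0-indexed offset 10.
U+0477 → 2-byte form D1 B7 at offsets 0–1.
U+FC3A → 3-byte form EF B0 BA at offsets 2–4.
U+132BC → 4-byte form F0 93 8A BC at offsets 5–8.
U+72BD7 → 4-byte form F1 B2 AF 97 at offsets 9–12.
Offset 10 falls in char 4's range; it's byte 2 of F1 B2 AF 97 = 0xB2.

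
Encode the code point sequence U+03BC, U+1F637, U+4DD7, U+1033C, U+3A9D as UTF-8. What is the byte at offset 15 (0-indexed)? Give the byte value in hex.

U+03BC → 2-byte form CE BC at offsets 0–1.
U+1F637 → 4-byte form F0 9F 98 B7 at offsets 2–5.
U+4DD7 → 3-byte form E4 B7 97 at offsets 6–8.
U+1033C → 4-byte form F0 90 8C BC at offsets 9–12.
U+3A9D → 3-byte form E3 AA 9D at offsets 13–15.
Offset 15 falls in char 5's range; it's byte 3 of E3 AA 9D = 0x9D.

0x9D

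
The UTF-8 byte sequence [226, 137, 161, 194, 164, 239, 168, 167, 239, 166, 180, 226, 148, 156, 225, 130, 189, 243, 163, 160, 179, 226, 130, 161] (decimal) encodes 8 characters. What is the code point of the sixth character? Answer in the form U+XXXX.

Offset 0: leading byte 0xE2 = 11100010 → 3-byte char #1 = E2 89 A1.
Offset 3: leading byte 0xC2 = 11000010 → 2-byte char #2 = C2 A4.
Offset 5: leading byte 0xEF = 11101111 → 3-byte char #3 = EF A8 A7.
Offset 8: leading byte 0xEF = 11101111 → 3-byte char #4 = EF A6 B4.
Offset 11: leading byte 0xE2 = 11100010 → 3-byte char #5 = E2 94 9C.
Offset 14: leading byte 0xE1 = 11100001 → 3-byte char #6 = E1 82 BD.
Leading byte 0xE1 = 11100001 matches 1110xxxx → 3-byte sequence.
Byte 1: 0xE1 = 11100001, payload 0001 (4 bits).
Byte 2: 0x82 = 10000010 (10xxxxxx ✓), payload 000010.
Byte 3: 0xBD = 10111101 (10xxxxxx ✓), payload 111101.
Concatenate: 0001000010111101 = 0x10BD (16 bits → U+10BD).

U+10BD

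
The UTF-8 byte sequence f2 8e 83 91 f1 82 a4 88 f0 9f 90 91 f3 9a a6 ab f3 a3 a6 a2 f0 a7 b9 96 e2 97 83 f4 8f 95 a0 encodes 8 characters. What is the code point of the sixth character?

U+27E56

Offset 0: leading byte 0xF2 = 11110010 → 4-byte char #1 = F2 8E 83 91.
Offset 4: leading byte 0xF1 = 11110001 → 4-byte char #2 = F1 82 A4 88.
Offset 8: leading byte 0xF0 = 11110000 → 4-byte char #3 = F0 9F 90 91.
Offset 12: leading byte 0xF3 = 11110011 → 4-byte char #4 = F3 9A A6 AB.
Offset 16: leading byte 0xF3 = 11110011 → 4-byte char #5 = F3 A3 A6 A2.
Offset 20: leading byte 0xF0 = 11110000 → 4-byte char #6 = F0 A7 B9 96.
Leading byte 0xF0 = 11110000 matches 11110xxx → 4-byte sequence.
Byte 1: 0xF0 = 11110000, payload 000 (3 bits).
Byte 2: 0xA7 = 10100111 (10xxxxxx ✓), payload 100111.
Byte 3: 0xB9 = 10111001 (10xxxxxx ✓), payload 111001.
Byte 4: 0x96 = 10010110 (10xxxxxx ✓), payload 010110.
Concatenate: 000100111111001010110 = 0x27E56 (21 bits → U+27E56).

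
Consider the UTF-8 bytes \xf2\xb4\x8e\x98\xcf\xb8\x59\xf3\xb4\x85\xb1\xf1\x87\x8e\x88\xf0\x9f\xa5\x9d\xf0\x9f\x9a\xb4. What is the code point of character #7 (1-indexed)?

Offset 0: leading byte 0xF2 = 11110010 → 4-byte char #1 = F2 B4 8E 98.
Offset 4: leading byte 0xCF = 11001111 → 2-byte char #2 = CF B8.
Offset 6: leading byte 0x59 = 01011001 → 1-byte char #3 = 59.
Offset 7: leading byte 0xF3 = 11110011 → 4-byte char #4 = F3 B4 85 B1.
Offset 11: leading byte 0xF1 = 11110001 → 4-byte char #5 = F1 87 8E 88.
Offset 15: leading byte 0xF0 = 11110000 → 4-byte char #6 = F0 9F A5 9D.
Offset 19: leading byte 0xF0 = 11110000 → 4-byte char #7 = F0 9F 9A B4.
Leading byte 0xF0 = 11110000 matches 11110xxx → 4-byte sequence.
Byte 1: 0xF0 = 11110000, payload 000 (3 bits).
Byte 2: 0x9F = 10011111 (10xxxxxx ✓), payload 011111.
Byte 3: 0x9A = 10011010 (10xxxxxx ✓), payload 011010.
Byte 4: 0xB4 = 10110100 (10xxxxxx ✓), payload 110100.
Concatenate: 000011111011010110100 = 0x1F6B4 (21 bits → U+1F6B4).

U+1F6B4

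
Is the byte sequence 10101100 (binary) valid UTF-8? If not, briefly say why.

Byte 0xAC = 10101100 has the form 10xxxxxx — a continuation byte — but there is no preceding leading byte.

invalid (continuation byte with no leading byte)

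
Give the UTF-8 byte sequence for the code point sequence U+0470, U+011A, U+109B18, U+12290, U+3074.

U+0470: 2-byte form → D1 B0.
U+011A: 2-byte form → C4 9A.
U+109B18: 4-byte form → F4 89 AC 98.
U+12290: 4-byte form → F0 92 8A 90.
U+3074: 3-byte form → E3 81 B4.
Concatenated (15 bytes): D1 B0 C4 9A F4 89 AC 98 F0 92 8A 90 E3 81 B4.

D1 B0 C4 9A F4 89 AC 98 F0 92 8A 90 E3 81 B4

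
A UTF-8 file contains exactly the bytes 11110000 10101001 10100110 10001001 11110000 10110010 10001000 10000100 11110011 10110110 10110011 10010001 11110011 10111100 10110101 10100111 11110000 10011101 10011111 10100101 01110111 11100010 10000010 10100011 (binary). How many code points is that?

7

Byte at offset 0: 0xF0 = 11110000 → 4-byte char (#1). Advance 4.
Byte at offset 4: 0xF0 = 11110000 → 4-byte char (#2). Advance 4.
Byte at offset 8: 0xF3 = 11110011 → 4-byte char (#3). Advance 4.
Byte at offset 12: 0xF3 = 11110011 → 4-byte char (#4). Advance 4.
Byte at offset 16: 0xF0 = 11110000 → 4-byte char (#5). Advance 4.
Byte at offset 20: 0x77 = 01110111 → 1-byte char (#6). Advance 1.
Byte at offset 21: 0xE2 = 11100010 → 3-byte char (#7). Advance 3.
Reached end at offset 24 after 7 code points.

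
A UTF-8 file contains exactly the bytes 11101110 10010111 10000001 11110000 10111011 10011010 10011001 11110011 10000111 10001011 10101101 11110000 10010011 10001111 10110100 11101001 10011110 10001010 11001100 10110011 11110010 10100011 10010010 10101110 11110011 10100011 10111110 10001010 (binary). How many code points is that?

Byte at offset 0: 0xEE = 11101110 → 3-byte char (#1). Advance 3.
Byte at offset 3: 0xF0 = 11110000 → 4-byte char (#2). Advance 4.
Byte at offset 7: 0xF3 = 11110011 → 4-byte char (#3). Advance 4.
Byte at offset 11: 0xF0 = 11110000 → 4-byte char (#4). Advance 4.
Byte at offset 15: 0xE9 = 11101001 → 3-byte char (#5). Advance 3.
Byte at offset 18: 0xCC = 11001100 → 2-byte char (#6). Advance 2.
Byte at offset 20: 0xF2 = 11110010 → 4-byte char (#7). Advance 4.
Byte at offset 24: 0xF3 = 11110011 → 4-byte char (#8). Advance 4.
Reached end at offset 28 after 8 code points.

8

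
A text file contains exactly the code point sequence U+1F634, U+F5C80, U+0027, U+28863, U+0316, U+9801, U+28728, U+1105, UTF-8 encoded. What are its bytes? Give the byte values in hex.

U+1F634: 4-byte form → F0 9F 98 B4.
U+F5C80: 4-byte form → F3 B5 B2 80.
U+0027: 1-byte form → 27.
U+28863: 4-byte form → F0 A8 A1 A3.
U+0316: 2-byte form → CC 96.
U+9801: 3-byte form → E9 A0 81.
U+28728: 4-byte form → F0 A8 9C A8.
U+1105: 3-byte form → E1 84 85.
Concatenated (25 bytes): F0 9F 98 B4 F3 B5 B2 80 27 F0 A8 A1 A3 CC 96 E9 A0 81 F0 A8 9C A8 E1 84 85.

F0 9F 98 B4 F3 B5 B2 80 27 F0 A8 A1 A3 CC 96 E9 A0 81 F0 A8 9C A8 E1 84 85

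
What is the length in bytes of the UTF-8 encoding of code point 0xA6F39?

4

U+A6F39 = 0xA6F39. UTF-8 uses 1 byte below 0x80, 2 below 0x800, 3 below 0x10000, 4 up to 0x10FFFF. 0xA6F39 is in U+10000–U+10FFFF → 4 bytes.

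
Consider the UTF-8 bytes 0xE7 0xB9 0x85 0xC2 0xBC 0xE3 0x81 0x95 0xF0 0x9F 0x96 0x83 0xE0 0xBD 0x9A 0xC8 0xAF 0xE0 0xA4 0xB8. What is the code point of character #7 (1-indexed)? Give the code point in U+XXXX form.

U+0938

Offset 0: leading byte 0xE7 = 11100111 → 3-byte char #1 = E7 B9 85.
Offset 3: leading byte 0xC2 = 11000010 → 2-byte char #2 = C2 BC.
Offset 5: leading byte 0xE3 = 11100011 → 3-byte char #3 = E3 81 95.
Offset 8: leading byte 0xF0 = 11110000 → 4-byte char #4 = F0 9F 96 83.
Offset 12: leading byte 0xE0 = 11100000 → 3-byte char #5 = E0 BD 9A.
Offset 15: leading byte 0xC8 = 11001000 → 2-byte char #6 = C8 AF.
Offset 17: leading byte 0xE0 = 11100000 → 3-byte char #7 = E0 A4 B8.
Leading byte 0xE0 = 11100000 matches 1110xxxx → 3-byte sequence.
Byte 1: 0xE0 = 11100000, payload 0000 (4 bits).
Byte 2: 0xA4 = 10100100 (10xxxxxx ✓), payload 100100.
Byte 3: 0xB8 = 10111000 (10xxxxxx ✓), payload 111000.
Concatenate: 0000100100111000 = 0x938 (16 bits → U+0938).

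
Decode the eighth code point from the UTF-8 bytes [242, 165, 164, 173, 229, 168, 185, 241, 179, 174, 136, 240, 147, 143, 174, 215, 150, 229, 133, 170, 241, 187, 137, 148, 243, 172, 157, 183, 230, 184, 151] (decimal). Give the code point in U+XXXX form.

Offset 0: leading byte 0xF2 = 11110010 → 4-byte char #1 = F2 A5 A4 AD.
Offset 4: leading byte 0xE5 = 11100101 → 3-byte char #2 = E5 A8 B9.
Offset 7: leading byte 0xF1 = 11110001 → 4-byte char #3 = F1 B3 AE 88.
Offset 11: leading byte 0xF0 = 11110000 → 4-byte char #4 = F0 93 8F AE.
Offset 15: leading byte 0xD7 = 11010111 → 2-byte char #5 = D7 96.
Offset 17: leading byte 0xE5 = 11100101 → 3-byte char #6 = E5 85 AA.
Offset 20: leading byte 0xF1 = 11110001 → 4-byte char #7 = F1 BB 89 94.
Offset 24: leading byte 0xF3 = 11110011 → 4-byte char #8 = F3 AC 9D B7.
Leading byte 0xF3 = 11110011 matches 11110xxx → 4-byte sequence.
Byte 1: 0xF3 = 11110011, payload 011 (3 bits).
Byte 2: 0xAC = 10101100 (10xxxxxx ✓), payload 101100.
Byte 3: 0x9D = 10011101 (10xxxxxx ✓), payload 011101.
Byte 4: 0xB7 = 10110111 (10xxxxxx ✓), payload 110111.
Concatenate: 011101100011101110111 = 0xEC777 (21 bits → U+EC777).

U+EC777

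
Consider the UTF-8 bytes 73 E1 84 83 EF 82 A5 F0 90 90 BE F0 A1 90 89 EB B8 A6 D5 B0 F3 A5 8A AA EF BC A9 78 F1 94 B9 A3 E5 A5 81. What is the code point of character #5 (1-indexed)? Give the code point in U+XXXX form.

U+21409

Offset 0: leading byte 0x73 = 01110011 → 1-byte char #1 = 73.
Offset 1: leading byte 0xE1 = 11100001 → 3-byte char #2 = E1 84 83.
Offset 4: leading byte 0xEF = 11101111 → 3-byte char #3 = EF 82 A5.
Offset 7: leading byte 0xF0 = 11110000 → 4-byte char #4 = F0 90 90 BE.
Offset 11: leading byte 0xF0 = 11110000 → 4-byte char #5 = F0 A1 90 89.
Leading byte 0xF0 = 11110000 matches 11110xxx → 4-byte sequence.
Byte 1: 0xF0 = 11110000, payload 000 (3 bits).
Byte 2: 0xA1 = 10100001 (10xxxxxx ✓), payload 100001.
Byte 3: 0x90 = 10010000 (10xxxxxx ✓), payload 010000.
Byte 4: 0x89 = 10001001 (10xxxxxx ✓), payload 001001.
Concatenate: 000100001010000001001 = 0x21409 (21 bits → U+21409).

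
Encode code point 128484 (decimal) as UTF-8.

U+1F5E4 = 0x1F5E4 = 128484 decimal. In range U+10000–U+10FFFF → 4-byte form: 11110xxx 10xxxxxx 10xxxxxx 10xxxxxx.
Binary (21 bits): 000011111010111100100.
Split 3+6+6+6: 000 | 011111 | 010111 | 100100.
Byte 1: 11110000 = 0xF0.
Byte 2: 10011111 = 0x9F.
Byte 3: 10010111 = 0x97.
Byte 4: 10100100 = 0xA4.

F0 9F 97 A4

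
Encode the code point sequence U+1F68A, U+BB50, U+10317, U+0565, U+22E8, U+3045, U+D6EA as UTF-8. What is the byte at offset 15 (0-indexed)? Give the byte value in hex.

U+1F68A → 4-byte form F0 9F 9A 8A at offsets 0–3.
U+BB50 → 3-byte form EB AD 90 at offsets 4–6.
U+10317 → 4-byte form F0 90 8C 97 at offsets 7–10.
U+0565 → 2-byte form D5 A5 at offsets 11–12.
U+22E8 → 3-byte form E2 8B A8 at offsets 13–15.
Offset 15 falls in char 5's range; it's byte 3 of E2 8B A8 = 0xA8.

0xA8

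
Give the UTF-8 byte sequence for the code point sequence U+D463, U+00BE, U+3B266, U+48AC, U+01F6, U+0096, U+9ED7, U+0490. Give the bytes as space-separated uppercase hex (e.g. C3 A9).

ED 91 A3 C2 BE F0 BB 89 A6 E4 A2 AC C7 B6 C2 96 E9 BB 97 D2 90

U+D463: 3-byte form → ED 91 A3.
U+00BE: 2-byte form → C2 BE.
U+3B266: 4-byte form → F0 BB 89 A6.
U+48AC: 3-byte form → E4 A2 AC.
U+01F6: 2-byte form → C7 B6.
U+0096: 2-byte form → C2 96.
U+9ED7: 3-byte form → E9 BB 97.
U+0490: 2-byte form → D2 90.
Concatenated (21 bytes): ED 91 A3 C2 BE F0 BB 89 A6 E4 A2 AC C7 B6 C2 96 E9 BB 97 D2 90.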